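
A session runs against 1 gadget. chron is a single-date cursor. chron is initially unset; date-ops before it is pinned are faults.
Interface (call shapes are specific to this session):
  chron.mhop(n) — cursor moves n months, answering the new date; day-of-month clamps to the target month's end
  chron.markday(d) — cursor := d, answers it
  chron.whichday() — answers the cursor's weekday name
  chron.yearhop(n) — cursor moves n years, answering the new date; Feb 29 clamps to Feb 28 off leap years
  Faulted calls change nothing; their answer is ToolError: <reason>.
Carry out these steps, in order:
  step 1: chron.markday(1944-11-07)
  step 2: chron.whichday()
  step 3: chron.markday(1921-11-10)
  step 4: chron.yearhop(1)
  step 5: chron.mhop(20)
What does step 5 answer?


Act: markday[d=1944-11-07]
Obs: 1944-11-07
Act: whichday[]
Obs: Tuesday
Act: markday[d=1921-11-10]
Obs: 1921-11-10
Act: yearhop[n=1]
Obs: 1922-11-10
Act: mhop[n=20]
Obs: 1924-07-10

Answer: 1924-07-10


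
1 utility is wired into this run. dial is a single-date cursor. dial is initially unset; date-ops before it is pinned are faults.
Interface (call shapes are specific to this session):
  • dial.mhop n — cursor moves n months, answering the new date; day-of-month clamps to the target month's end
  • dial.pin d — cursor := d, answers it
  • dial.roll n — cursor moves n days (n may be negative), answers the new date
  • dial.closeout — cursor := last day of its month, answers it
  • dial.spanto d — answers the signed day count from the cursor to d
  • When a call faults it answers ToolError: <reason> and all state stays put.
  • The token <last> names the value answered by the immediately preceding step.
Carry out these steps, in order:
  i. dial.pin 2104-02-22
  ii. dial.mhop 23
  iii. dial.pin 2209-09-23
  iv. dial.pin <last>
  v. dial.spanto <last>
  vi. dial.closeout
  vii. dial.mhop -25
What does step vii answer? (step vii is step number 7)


~$ dial.pin d='2104-02-22'
= 2104-02-22
~$ dial.mhop n='23'
= 2106-01-22
~$ dial.pin d='2209-09-23'
= 2209-09-23
~$ dial.pin d='<last>'
= 2209-09-23
~$ dial.spanto d='<last>'
= 0
~$ dial.closeout
= 2209-09-30
~$ dial.mhop n='-25'
= 2207-08-30

Answer: 2207-08-30


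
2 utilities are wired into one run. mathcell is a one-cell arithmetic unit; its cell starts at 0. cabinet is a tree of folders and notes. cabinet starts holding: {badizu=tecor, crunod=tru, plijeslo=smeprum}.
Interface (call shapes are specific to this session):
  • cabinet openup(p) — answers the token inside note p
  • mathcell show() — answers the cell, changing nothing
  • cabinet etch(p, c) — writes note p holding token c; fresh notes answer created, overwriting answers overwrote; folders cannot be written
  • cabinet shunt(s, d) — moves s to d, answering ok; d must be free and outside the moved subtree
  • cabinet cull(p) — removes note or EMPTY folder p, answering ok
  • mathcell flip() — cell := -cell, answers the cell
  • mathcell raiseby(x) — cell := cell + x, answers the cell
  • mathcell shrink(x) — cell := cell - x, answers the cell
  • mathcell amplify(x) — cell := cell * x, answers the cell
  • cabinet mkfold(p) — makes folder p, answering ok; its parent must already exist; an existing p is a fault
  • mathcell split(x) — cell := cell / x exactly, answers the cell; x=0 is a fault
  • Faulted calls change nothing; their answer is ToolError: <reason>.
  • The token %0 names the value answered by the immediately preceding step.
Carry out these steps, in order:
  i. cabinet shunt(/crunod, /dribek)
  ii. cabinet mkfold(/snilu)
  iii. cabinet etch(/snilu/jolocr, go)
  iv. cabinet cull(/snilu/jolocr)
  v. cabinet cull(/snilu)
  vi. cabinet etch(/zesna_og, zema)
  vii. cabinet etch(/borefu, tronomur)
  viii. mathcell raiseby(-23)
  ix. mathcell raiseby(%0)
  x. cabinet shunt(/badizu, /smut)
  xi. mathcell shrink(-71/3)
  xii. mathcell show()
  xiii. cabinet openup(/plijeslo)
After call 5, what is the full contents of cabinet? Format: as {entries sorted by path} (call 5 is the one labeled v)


Answer: {badizu=tecor, dribek=tru, plijeslo=smeprum}

Derivation:
Now I run cabinet shunt using s: /crunod, d: /dribek, giving ok.
Next I call cabinet mkfold using p: /snilu, and get ok.
Calling cabinet etch using p: /snilu/jolocr, c: go, → created.
I try cabinet cull using p: /snilu/jolocr, — result: ok.
I invoke cabinet cull using p: /snilu, giving ok.
I run cabinet etch using p: /zesna_og, c: zema, yielding created.
Using cabinet etch using p: /borefu, c: tronomur, yielding created.
Next I call mathcell raiseby using x: -23: -23.
Now I run mathcell raiseby using x: %0: -46.
Invoking cabinet shunt using s: /badizu, d: /smut, and see ok.
I use mathcell shrink using x: -71/3, — result: -67/3.
I try mathcell show(), and observe -67/3.
Next I call cabinet openup using p: /plijeslo, giving smeprum.


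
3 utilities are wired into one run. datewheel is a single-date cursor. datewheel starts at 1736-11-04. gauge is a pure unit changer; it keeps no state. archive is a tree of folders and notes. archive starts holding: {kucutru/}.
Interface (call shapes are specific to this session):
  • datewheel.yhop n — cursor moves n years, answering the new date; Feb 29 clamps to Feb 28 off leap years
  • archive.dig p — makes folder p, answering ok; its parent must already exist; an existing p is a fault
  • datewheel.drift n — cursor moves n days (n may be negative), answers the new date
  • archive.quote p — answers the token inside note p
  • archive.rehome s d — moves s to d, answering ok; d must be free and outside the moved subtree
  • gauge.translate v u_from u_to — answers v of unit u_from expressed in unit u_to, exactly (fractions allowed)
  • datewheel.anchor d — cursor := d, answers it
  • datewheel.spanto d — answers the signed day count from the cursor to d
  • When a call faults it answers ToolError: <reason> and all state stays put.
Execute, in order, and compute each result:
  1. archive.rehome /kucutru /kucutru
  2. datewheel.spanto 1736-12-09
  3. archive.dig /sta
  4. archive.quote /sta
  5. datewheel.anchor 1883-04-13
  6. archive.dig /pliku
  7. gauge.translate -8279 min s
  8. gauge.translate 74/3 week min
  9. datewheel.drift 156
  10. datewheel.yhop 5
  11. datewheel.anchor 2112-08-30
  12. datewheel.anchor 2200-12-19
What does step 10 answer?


Answer: 1888-09-16

Derivation:
Step: archive.rehome[/kucutru; /kucutru]
Result: ToolError: exists
Step: datewheel.spanto[1736-12-09]
Result: 35
Step: archive.dig[/sta]
Result: ok
Step: archive.quote[/sta]
Result: ToolError: is a directory
Step: datewheel.anchor[1883-04-13]
Result: 1883-04-13
Step: archive.dig[/pliku]
Result: ok
Step: gauge.translate[-8279; min; s]
Result: -496740
Step: gauge.translate[74/3; week; min]
Result: 248640
Step: datewheel.drift[156]
Result: 1883-09-16
Step: datewheel.yhop[5]
Result: 1888-09-16
Step: datewheel.anchor[2112-08-30]
Result: 2112-08-30
Step: datewheel.anchor[2200-12-19]
Result: 2200-12-19


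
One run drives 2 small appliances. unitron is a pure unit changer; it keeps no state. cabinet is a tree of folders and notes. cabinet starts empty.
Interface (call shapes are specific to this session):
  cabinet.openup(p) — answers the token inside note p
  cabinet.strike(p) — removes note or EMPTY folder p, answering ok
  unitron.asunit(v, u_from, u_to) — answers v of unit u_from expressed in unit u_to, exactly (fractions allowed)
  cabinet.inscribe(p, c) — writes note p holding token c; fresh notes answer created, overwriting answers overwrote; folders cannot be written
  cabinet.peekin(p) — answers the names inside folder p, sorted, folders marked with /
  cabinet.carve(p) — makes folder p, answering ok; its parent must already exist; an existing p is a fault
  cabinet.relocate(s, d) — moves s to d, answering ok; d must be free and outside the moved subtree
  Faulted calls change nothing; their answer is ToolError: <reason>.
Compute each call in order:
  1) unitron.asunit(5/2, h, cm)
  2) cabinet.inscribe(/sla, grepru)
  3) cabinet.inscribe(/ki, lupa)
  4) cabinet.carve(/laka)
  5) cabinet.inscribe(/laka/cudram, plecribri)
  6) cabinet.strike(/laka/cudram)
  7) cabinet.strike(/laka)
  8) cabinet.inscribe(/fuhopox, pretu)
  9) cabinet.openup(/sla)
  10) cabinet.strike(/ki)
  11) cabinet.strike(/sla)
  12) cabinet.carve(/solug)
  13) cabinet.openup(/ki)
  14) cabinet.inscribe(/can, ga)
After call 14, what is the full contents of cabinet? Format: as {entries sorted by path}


>>> asunit v: 5/2 u_from: h u_to: cm
  ToolError: incompatible units
>>> inscribe p: /sla c: grepru
  created
>>> inscribe p: /ki c: lupa
  created
>>> carve p: /laka
  ok
>>> inscribe p: /laka/cudram c: plecribri
  created
>>> strike p: /laka/cudram
  ok
>>> strike p: /laka
  ok
>>> inscribe p: /fuhopox c: pretu
  created
>>> openup p: /sla
  grepru
>>> strike p: /ki
  ok
>>> strike p: /sla
  ok
>>> carve p: /solug
  ok
>>> openup p: /ki
  ToolError: not found
>>> inscribe p: /can c: ga
  created

Answer: {can=ga, fuhopox=pretu, solug/}


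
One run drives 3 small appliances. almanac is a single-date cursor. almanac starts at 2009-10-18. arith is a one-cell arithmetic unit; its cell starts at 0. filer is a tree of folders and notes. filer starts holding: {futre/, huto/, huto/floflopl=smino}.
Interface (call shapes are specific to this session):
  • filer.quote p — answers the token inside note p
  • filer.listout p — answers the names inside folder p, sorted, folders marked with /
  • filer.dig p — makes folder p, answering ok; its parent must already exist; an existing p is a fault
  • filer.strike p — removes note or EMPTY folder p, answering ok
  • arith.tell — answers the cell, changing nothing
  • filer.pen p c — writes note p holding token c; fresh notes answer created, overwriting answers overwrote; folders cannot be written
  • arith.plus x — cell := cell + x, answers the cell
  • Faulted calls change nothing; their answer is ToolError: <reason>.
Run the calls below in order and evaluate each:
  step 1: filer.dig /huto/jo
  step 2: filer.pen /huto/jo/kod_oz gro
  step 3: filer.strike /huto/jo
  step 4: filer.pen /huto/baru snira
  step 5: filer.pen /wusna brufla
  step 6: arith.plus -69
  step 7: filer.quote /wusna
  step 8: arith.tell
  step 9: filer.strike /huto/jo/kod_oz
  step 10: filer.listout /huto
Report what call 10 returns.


Answer: [baru, floflopl, jo/]

Derivation:
Now I run dig using p='/huto/jo': ok.
I call pen using p='/huto/jo/kod_oz', c='gro', → created.
I use strike using p='/huto/jo', and see ToolError: not empty.
I run pen using p='/huto/baru', c='snira', yielding created.
Now I run pen using p='/wusna', c='brufla', — result: created.
Invoking plus using x='-69', which returns -69.
I use quote using p='/wusna', which returns brufla.
I use tell(), giving -69.
Now I run strike using p='/huto/jo/kod_oz', and get ok.
I call listout using p='/huto', yielding [baru, floflopl, jo/].


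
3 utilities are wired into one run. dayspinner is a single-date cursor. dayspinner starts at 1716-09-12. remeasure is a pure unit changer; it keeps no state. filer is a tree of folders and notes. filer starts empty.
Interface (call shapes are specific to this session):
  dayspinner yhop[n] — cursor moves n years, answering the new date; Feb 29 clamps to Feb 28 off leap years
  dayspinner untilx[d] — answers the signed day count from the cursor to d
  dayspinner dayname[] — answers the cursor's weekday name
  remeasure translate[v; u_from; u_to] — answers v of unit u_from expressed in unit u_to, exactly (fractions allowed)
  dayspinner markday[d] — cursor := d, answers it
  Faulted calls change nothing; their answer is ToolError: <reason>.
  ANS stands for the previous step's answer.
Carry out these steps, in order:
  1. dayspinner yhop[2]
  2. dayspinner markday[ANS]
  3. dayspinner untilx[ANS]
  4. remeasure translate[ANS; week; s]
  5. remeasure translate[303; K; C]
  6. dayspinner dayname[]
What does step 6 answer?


Answer: Monday

Derivation:
! dayspinner yhop(n='2') => 1718-09-12
! dayspinner markday(d='ANS') => 1718-09-12
! dayspinner untilx(d='ANS') => 0
! remeasure translate(v='ANS', u_from='week', u_to='s') => 0
! remeasure translate(v='303', u_from='K', u_to='C') => 597/20
! dayspinner dayname() => Monday


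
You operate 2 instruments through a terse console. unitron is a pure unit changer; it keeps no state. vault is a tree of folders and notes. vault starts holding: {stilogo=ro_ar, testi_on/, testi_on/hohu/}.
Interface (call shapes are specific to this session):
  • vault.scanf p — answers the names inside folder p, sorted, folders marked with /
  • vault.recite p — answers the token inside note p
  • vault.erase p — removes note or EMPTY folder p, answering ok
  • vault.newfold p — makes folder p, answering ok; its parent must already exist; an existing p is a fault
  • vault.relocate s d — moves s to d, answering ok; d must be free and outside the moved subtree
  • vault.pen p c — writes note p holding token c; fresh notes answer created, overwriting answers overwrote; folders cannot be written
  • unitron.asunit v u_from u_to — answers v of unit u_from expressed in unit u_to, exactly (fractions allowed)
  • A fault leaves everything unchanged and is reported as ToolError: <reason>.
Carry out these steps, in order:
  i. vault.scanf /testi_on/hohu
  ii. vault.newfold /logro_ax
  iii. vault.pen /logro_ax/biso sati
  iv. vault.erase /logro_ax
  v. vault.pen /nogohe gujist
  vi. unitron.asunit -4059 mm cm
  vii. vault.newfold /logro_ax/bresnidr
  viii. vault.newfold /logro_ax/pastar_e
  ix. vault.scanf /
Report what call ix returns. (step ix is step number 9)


Answer: [logro_ax/, nogohe, stilogo, testi_on/]

Derivation:
→ vault.scanf(/testi_on/hohu)
← []
→ vault.newfold(/logro_ax)
← ok
→ vault.pen(/logro_ax/biso, sati)
← created
→ vault.erase(/logro_ax)
← ToolError: not empty
→ vault.pen(/nogohe, gujist)
← created
→ unitron.asunit(-4059, mm, cm)
← -4059/10
→ vault.newfold(/logro_ax/bresnidr)
← ok
→ vault.newfold(/logro_ax/pastar_e)
← ok
→ vault.scanf(/)
← [logro_ax/, nogohe, stilogo, testi_on/]


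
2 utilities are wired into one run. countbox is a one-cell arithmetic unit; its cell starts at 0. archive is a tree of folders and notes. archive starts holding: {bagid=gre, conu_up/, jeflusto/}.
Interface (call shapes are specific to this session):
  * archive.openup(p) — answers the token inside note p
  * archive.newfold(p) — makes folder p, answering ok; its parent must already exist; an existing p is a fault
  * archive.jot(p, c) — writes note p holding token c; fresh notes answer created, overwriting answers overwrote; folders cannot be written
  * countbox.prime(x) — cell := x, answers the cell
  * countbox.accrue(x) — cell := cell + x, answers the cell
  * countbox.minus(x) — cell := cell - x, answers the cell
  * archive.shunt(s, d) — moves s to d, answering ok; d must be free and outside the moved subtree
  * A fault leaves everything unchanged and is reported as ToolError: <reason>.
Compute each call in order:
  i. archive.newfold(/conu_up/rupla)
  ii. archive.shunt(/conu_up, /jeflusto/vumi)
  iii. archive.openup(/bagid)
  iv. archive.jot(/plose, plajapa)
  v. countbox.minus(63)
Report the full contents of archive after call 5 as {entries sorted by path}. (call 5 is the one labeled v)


Answer: {bagid=gre, jeflusto/, jeflusto/vumi/, jeflusto/vumi/rupla/, plose=plajapa}

Derivation:
I use archive.newfold(/conu_up/rupla), — result: ok.
I run archive.shunt(/conu_up, /jeflusto/vumi), and see ok.
I try archive.openup(/bagid), which returns gre.
I run archive.jot(/plose, plajapa), — result: created.
I use countbox.minus(63), and get -63.


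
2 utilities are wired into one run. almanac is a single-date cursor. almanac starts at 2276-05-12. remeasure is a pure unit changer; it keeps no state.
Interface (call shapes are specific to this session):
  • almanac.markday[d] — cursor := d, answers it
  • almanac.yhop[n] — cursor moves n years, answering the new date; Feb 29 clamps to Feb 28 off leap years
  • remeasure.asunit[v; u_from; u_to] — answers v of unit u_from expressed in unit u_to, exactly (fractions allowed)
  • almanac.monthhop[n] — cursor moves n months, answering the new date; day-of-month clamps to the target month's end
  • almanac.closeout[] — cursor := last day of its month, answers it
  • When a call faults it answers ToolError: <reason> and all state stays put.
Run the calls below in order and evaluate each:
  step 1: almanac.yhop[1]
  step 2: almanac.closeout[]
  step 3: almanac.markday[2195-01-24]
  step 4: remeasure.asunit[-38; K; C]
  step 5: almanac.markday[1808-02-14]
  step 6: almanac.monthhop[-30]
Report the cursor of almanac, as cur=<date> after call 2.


I invoke almanac.yhop with n='1', — result: 2277-05-12.
I run almanac.closeout, and observe 2277-05-31.
Now I run almanac.markday with d='2195-01-24', giving 2195-01-24.
Invoking remeasure.asunit with v='-38', u_from='K', u_to='C', — result: -6223/20.
I invoke almanac.markday with d='1808-02-14', giving 1808-02-14.
I try almanac.monthhop with n='-30', — result: 1805-08-14.

Answer: cur=2277-05-31


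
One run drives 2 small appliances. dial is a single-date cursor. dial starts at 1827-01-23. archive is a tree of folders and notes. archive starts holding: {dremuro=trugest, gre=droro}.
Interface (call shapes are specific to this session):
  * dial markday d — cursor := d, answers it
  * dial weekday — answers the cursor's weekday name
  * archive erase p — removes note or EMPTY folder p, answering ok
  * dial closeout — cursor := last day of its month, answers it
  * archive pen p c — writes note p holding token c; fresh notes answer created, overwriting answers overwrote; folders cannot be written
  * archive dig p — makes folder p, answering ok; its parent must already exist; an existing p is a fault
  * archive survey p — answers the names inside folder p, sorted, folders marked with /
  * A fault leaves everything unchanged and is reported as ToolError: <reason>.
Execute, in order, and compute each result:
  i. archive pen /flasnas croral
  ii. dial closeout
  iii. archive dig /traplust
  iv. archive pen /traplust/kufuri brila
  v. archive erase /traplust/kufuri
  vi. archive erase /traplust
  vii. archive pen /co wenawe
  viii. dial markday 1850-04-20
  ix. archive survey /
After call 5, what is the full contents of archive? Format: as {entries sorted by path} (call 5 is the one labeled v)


Answer: {dremuro=trugest, flasnas=croral, gre=droro, traplust/}

Derivation:
Next I call archive pen(p: /flasnas, c: croral), → created.
I try dial closeout, and see 1827-01-31.
Now I run archive dig(p: /traplust), giving ok.
I use archive pen(p: /traplust/kufuri, c: brila), and see created.
I use archive erase(p: /traplust/kufuri), and observe ok.
I invoke archive erase(p: /traplust), and observe ok.
I call archive pen(p: /co, c: wenawe), which returns created.
I invoke dial markday(d: 1850-04-20), and see 1850-04-20.
I use archive survey(p: /), — result: [co, dremuro, flasnas, gre].


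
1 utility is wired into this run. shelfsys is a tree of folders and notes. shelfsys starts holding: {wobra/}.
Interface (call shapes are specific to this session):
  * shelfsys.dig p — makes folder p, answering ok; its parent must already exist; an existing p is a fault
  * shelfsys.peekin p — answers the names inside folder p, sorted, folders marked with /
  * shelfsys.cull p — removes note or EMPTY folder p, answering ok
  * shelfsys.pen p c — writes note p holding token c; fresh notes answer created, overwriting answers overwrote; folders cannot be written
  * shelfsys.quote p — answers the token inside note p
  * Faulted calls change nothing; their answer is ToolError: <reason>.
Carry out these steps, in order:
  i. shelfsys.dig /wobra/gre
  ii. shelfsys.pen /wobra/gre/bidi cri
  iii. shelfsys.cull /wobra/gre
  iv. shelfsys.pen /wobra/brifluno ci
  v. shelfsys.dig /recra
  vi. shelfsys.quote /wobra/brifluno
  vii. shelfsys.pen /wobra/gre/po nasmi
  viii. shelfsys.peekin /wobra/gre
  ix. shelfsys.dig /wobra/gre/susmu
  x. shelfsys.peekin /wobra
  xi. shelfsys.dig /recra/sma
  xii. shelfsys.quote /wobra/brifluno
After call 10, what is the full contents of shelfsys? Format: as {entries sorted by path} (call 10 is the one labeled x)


Answer: {recra/, wobra/, wobra/brifluno=ci, wobra/gre/, wobra/gre/bidi=cri, wobra/gre/po=nasmi, wobra/gre/susmu/}

Derivation:
-> shelfsys.dig(p='/wobra/gre')
<- ok
-> shelfsys.pen(p='/wobra/gre/bidi', c='cri')
<- created
-> shelfsys.cull(p='/wobra/gre')
<- ToolError: not empty
-> shelfsys.pen(p='/wobra/brifluno', c='ci')
<- created
-> shelfsys.dig(p='/recra')
<- ok
-> shelfsys.quote(p='/wobra/brifluno')
<- ci
-> shelfsys.pen(p='/wobra/gre/po', c='nasmi')
<- created
-> shelfsys.peekin(p='/wobra/gre')
<- [bidi, po]
-> shelfsys.dig(p='/wobra/gre/susmu')
<- ok
-> shelfsys.peekin(p='/wobra')
<- [brifluno, gre/]
-> shelfsys.dig(p='/recra/sma')
<- ok
-> shelfsys.quote(p='/wobra/brifluno')
<- ci


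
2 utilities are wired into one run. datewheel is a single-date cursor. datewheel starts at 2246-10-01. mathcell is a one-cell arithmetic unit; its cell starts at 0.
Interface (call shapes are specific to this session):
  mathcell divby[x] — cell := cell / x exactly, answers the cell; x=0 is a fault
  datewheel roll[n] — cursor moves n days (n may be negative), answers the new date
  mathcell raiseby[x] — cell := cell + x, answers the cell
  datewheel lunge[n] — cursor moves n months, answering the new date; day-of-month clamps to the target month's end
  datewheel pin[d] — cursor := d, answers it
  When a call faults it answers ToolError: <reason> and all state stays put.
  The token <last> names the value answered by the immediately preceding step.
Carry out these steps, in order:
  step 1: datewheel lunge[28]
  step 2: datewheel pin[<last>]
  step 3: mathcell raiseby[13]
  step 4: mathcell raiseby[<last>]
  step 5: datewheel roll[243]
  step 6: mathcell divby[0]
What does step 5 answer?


CALL datewheel lunge[n: 28]
RET  2249-02-01
CALL datewheel pin[d: <last>]
RET  2249-02-01
CALL mathcell raiseby[x: 13]
RET  13
CALL mathcell raiseby[x: <last>]
RET  26
CALL datewheel roll[n: 243]
RET  2249-10-02
CALL mathcell divby[x: 0]
RET  ToolError: division by zero

Answer: 2249-10-02


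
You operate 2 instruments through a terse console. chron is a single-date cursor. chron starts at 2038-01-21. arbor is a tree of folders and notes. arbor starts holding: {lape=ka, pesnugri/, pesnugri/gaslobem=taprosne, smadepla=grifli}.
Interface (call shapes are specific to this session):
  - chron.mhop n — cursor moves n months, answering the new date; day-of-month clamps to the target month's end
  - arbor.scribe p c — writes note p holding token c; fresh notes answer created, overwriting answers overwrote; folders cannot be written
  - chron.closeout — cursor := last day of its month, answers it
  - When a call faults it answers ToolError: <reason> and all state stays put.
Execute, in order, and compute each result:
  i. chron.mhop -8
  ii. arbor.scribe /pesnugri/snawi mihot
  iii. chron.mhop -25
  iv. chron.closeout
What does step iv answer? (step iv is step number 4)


>>> chron.mhop n: -8
:: 2037-05-21
>>> arbor.scribe p: /pesnugri/snawi c: mihot
:: created
>>> chron.mhop n: -25
:: 2035-04-21
>>> chron.closeout
:: 2035-04-30

Answer: 2035-04-30


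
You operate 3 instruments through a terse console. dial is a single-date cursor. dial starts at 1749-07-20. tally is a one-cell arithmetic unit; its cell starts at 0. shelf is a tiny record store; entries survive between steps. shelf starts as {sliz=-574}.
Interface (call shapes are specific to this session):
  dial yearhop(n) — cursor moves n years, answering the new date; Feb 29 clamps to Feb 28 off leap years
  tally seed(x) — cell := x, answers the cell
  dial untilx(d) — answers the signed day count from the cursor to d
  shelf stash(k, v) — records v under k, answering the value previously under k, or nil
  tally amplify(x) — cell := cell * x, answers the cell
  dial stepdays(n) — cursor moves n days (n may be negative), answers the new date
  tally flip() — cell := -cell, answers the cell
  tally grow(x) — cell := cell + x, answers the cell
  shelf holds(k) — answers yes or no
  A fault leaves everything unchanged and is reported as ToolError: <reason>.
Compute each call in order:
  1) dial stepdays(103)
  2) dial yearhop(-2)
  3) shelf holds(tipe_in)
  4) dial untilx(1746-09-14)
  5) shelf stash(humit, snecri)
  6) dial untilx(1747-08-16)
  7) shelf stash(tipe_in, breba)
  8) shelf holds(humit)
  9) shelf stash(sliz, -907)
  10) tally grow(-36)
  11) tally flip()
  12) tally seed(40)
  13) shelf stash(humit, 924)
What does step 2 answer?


[in] dial stepdays n→103
[out] 1749-10-31
[in] dial yearhop n→-2
[out] 1747-10-31
[in] shelf holds k→tipe_in
[out] no
[in] dial untilx d→1746-09-14
[out] -412
[in] shelf stash k→humit v→snecri
[out] nil
[in] dial untilx d→1747-08-16
[out] -76
[in] shelf stash k→tipe_in v→breba
[out] nil
[in] shelf holds k→humit
[out] yes
[in] shelf stash k→sliz v→-907
[out] -574
[in] tally grow x→-36
[out] -36
[in] tally flip
[out] 36
[in] tally seed x→40
[out] 40
[in] shelf stash k→humit v→924
[out] snecri

Answer: 1747-10-31


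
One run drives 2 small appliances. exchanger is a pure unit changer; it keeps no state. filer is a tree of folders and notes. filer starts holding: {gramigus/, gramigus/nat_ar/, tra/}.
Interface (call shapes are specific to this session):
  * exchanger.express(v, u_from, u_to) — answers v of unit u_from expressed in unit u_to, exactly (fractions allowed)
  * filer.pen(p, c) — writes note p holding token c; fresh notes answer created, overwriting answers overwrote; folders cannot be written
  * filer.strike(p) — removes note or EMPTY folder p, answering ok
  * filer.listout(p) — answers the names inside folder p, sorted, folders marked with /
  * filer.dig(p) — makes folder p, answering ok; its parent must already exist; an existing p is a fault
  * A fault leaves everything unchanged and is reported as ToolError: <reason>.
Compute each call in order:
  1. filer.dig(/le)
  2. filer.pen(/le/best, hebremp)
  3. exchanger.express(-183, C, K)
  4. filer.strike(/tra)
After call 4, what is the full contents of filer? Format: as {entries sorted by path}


Answer: {gramigus/, gramigus/nat_ar/, le/, le/best=hebremp}

Derivation:
I call filer.dig on p=/le, → ok.
Invoking filer.pen on p=/le/best, c=hebremp, → created.
Now I run exchanger.express on v=-183, u_from=C, u_to=K, which returns 1803/20.
I run filer.strike on p=/tra, → ok.


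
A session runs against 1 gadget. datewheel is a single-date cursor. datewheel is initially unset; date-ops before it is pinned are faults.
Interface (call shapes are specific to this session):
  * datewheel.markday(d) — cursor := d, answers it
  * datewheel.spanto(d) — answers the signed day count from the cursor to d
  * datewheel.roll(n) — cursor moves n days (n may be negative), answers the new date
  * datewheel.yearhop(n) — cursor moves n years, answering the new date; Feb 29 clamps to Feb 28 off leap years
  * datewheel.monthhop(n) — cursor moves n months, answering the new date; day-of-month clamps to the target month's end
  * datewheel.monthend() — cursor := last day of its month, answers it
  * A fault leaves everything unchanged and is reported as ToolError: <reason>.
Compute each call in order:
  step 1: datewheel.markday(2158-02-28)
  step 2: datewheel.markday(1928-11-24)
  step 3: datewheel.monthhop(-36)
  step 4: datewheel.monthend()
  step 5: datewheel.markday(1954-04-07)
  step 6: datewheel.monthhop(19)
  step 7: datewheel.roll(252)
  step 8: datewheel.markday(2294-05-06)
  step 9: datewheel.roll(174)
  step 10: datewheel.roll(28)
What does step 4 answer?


Answer: 1925-11-30

Derivation:
I invoke markday with 2158-02-28, and observe 2158-02-28.
I call markday with 1928-11-24, — result: 1928-11-24.
Now I run monthhop with -36, giving 1925-11-24.
Then monthend(), → 1925-11-30.
I use markday with 1954-04-07, which returns 1954-04-07.
I try monthhop with 19, and get 1955-11-07.
Using roll with 252, and get 1956-07-16.
I run markday with 2294-05-06, and observe 2294-05-06.
I run roll with 174, — result: 2294-10-27.
Then roll with 28, which returns 2294-11-24.


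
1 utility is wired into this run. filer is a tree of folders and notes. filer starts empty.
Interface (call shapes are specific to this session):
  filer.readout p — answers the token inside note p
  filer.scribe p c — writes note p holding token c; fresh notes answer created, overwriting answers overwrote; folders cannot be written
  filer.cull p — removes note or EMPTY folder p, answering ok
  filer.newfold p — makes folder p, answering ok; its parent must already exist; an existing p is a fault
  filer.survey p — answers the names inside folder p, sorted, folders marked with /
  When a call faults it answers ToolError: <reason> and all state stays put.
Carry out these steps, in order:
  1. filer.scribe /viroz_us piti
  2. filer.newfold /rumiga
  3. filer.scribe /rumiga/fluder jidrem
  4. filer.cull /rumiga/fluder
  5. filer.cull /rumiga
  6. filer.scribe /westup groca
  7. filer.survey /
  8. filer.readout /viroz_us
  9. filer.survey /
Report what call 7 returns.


Answer: [viroz_us, westup]

Derivation:
~$ filer.scribe p→/viroz_us c→piti
[out] created
~$ filer.newfold p→/rumiga
[out] ok
~$ filer.scribe p→/rumiga/fluder c→jidrem
[out] created
~$ filer.cull p→/rumiga/fluder
[out] ok
~$ filer.cull p→/rumiga
[out] ok
~$ filer.scribe p→/westup c→groca
[out] created
~$ filer.survey p→/
[out] [viroz_us, westup]
~$ filer.readout p→/viroz_us
[out] piti
~$ filer.survey p→/
[out] [viroz_us, westup]


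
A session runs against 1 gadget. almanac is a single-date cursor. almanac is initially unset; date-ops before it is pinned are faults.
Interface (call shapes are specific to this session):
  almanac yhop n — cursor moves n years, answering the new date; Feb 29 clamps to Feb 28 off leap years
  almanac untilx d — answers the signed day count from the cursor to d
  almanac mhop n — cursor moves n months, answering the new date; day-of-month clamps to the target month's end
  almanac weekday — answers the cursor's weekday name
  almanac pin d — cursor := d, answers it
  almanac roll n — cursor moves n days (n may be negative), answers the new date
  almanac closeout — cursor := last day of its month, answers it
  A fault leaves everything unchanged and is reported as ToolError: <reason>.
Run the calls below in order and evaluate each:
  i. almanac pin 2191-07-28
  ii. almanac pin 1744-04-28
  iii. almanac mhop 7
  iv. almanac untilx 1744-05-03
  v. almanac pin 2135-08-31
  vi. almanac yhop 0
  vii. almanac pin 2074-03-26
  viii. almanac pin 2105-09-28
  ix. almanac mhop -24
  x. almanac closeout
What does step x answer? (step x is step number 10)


# almanac pin(2191-07-28) == 2191-07-28
# almanac pin(1744-04-28) == 1744-04-28
# almanac mhop(7) == 1744-11-28
# almanac untilx(1744-05-03) == -209
# almanac pin(2135-08-31) == 2135-08-31
# almanac yhop(0) == 2135-08-31
# almanac pin(2074-03-26) == 2074-03-26
# almanac pin(2105-09-28) == 2105-09-28
# almanac mhop(-24) == 2103-09-28
# almanac closeout() == 2103-09-30

Answer: 2103-09-30


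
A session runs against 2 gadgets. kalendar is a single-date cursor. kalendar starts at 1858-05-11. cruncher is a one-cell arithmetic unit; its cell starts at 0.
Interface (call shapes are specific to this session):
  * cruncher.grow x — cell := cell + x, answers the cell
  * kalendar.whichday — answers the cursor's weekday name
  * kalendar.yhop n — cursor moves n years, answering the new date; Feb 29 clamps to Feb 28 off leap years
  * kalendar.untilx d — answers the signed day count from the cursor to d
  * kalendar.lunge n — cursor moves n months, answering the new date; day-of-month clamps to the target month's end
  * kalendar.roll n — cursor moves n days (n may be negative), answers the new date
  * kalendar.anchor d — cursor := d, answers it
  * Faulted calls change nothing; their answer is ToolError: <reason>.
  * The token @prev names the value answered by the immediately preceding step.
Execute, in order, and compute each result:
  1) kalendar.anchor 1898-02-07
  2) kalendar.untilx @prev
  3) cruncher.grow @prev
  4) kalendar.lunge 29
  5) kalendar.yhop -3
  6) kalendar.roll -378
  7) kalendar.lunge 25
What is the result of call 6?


I call kalendar.anchor on d='1898-02-07', — result: 1898-02-07.
I try kalendar.untilx on d='@prev', giving 0.
I call cruncher.grow on x='@prev': 0.
Using kalendar.lunge on n='29', yielding 1900-07-07.
Invoking kalendar.yhop on n='-3', and get 1897-07-07.
Using kalendar.roll on n='-378', which returns 1896-06-24.
Invoking kalendar.lunge on n='25', and observe 1898-07-24.

Answer: 1896-06-24


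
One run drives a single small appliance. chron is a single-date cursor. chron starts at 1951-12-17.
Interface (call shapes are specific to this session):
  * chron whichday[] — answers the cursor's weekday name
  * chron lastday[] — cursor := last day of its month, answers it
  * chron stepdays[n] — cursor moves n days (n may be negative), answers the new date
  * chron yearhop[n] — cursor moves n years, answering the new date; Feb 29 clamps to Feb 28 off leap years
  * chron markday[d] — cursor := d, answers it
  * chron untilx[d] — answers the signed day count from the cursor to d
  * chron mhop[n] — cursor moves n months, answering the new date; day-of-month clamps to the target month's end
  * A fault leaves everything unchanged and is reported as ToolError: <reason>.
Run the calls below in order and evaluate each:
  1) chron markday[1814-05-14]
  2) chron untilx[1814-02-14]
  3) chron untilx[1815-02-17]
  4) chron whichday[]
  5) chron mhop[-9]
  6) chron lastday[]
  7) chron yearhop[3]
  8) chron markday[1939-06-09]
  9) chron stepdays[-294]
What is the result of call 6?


Step: chron markday[1814-05-14]
Result: 1814-05-14
Step: chron untilx[1814-02-14]
Result: -89
Step: chron untilx[1815-02-17]
Result: 279
Step: chron whichday[]
Result: Saturday
Step: chron mhop[-9]
Result: 1813-08-14
Step: chron lastday[]
Result: 1813-08-31
Step: chron yearhop[3]
Result: 1816-08-31
Step: chron markday[1939-06-09]
Result: 1939-06-09
Step: chron stepdays[-294]
Result: 1938-08-19

Answer: 1813-08-31


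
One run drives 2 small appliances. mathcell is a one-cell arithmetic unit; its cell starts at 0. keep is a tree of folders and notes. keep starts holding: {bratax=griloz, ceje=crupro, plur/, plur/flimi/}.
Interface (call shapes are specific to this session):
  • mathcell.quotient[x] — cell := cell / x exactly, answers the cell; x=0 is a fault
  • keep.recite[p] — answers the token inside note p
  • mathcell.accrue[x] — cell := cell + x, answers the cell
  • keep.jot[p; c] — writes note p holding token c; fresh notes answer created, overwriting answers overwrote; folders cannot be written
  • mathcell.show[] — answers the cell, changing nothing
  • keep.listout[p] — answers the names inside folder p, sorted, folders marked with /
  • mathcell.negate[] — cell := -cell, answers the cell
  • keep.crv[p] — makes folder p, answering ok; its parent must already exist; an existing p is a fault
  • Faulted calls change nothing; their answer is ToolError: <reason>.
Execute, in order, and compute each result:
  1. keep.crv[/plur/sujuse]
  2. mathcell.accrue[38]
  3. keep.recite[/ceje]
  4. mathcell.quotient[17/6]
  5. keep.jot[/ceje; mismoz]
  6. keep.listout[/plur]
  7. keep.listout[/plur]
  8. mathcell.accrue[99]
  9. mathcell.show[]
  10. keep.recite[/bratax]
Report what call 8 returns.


Do: crv[/plur/sujuse]
See: ok
Do: accrue[38]
See: 38
Do: recite[/ceje]
See: crupro
Do: quotient[17/6]
See: 228/17
Do: jot[/ceje; mismoz]
See: overwrote
Do: listout[/plur]
See: [flimi/, sujuse/]
Do: listout[/plur]
See: [flimi/, sujuse/]
Do: accrue[99]
See: 1911/17
Do: show[]
See: 1911/17
Do: recite[/bratax]
See: griloz

Answer: 1911/17


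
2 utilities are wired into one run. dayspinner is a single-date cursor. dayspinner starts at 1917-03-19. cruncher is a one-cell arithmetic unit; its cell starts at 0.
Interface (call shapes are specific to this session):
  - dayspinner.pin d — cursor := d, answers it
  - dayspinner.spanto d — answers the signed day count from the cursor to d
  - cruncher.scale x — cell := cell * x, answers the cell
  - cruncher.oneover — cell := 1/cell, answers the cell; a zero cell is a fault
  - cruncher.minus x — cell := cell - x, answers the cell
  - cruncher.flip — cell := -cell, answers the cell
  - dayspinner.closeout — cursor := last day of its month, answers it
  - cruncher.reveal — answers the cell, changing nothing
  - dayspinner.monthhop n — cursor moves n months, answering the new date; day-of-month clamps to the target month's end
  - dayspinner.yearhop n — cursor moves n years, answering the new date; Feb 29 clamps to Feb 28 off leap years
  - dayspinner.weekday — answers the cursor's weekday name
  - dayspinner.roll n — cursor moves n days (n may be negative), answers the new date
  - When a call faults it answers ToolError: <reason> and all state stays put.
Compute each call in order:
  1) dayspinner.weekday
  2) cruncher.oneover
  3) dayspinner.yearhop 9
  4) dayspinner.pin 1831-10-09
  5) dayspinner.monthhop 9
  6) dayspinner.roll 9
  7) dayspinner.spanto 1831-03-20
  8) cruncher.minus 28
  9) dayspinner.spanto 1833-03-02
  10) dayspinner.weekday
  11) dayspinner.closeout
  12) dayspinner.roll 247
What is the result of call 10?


I try weekday(), and get Monday.
Then oneover, — result: ToolError: reciprocal of zero.
Next I call yearhop passing n=9, → 1926-03-19.
Next I call pin passing d=1831-10-09, — result: 1831-10-09.
Now I run monthhop passing n=9, and get 1832-07-09.
I try roll passing n=9, — result: 1832-07-18.
Next I call spanto passing d=1831-03-20, → -486.
Then minus passing x=28, — result: -28.
I invoke spanto passing d=1833-03-02, yielding 227.
Calling weekday: Wednesday.
I invoke closeout(), yielding 1832-07-31.
Invoking roll passing n=247, yielding 1833-04-04.

Answer: Wednesday


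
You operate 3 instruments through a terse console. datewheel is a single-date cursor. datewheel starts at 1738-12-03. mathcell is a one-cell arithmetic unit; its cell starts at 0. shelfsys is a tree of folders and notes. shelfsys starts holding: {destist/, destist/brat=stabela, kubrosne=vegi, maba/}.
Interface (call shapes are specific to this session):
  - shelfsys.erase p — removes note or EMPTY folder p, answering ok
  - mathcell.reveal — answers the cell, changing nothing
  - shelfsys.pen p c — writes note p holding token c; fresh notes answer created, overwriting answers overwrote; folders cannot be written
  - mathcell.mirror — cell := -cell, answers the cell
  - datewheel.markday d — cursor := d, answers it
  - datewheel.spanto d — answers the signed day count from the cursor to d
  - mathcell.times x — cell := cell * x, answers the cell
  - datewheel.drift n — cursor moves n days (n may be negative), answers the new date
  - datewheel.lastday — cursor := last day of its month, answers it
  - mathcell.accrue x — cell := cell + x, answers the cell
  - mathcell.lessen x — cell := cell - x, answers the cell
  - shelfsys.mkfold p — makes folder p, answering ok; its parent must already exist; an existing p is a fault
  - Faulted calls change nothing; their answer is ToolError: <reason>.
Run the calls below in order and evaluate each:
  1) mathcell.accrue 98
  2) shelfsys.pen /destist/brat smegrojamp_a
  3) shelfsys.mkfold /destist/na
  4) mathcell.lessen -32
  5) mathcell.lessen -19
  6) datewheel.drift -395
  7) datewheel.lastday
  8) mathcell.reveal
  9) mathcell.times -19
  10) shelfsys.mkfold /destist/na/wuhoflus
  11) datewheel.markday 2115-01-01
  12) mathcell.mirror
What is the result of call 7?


# mathcell.accrue(98) ~> 98
# shelfsys.pen(/destist/brat, smegrojamp_a) ~> overwrote
# shelfsys.mkfold(/destist/na) ~> ok
# mathcell.lessen(-32) ~> 130
# mathcell.lessen(-19) ~> 149
# datewheel.drift(-395) ~> 1737-11-03
# datewheel.lastday() ~> 1737-11-30
# mathcell.reveal() ~> 149
# mathcell.times(-19) ~> -2831
# shelfsys.mkfold(/destist/na/wuhoflus) ~> ok
# datewheel.markday(2115-01-01) ~> 2115-01-01
# mathcell.mirror() ~> 2831

Answer: 1737-11-30
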